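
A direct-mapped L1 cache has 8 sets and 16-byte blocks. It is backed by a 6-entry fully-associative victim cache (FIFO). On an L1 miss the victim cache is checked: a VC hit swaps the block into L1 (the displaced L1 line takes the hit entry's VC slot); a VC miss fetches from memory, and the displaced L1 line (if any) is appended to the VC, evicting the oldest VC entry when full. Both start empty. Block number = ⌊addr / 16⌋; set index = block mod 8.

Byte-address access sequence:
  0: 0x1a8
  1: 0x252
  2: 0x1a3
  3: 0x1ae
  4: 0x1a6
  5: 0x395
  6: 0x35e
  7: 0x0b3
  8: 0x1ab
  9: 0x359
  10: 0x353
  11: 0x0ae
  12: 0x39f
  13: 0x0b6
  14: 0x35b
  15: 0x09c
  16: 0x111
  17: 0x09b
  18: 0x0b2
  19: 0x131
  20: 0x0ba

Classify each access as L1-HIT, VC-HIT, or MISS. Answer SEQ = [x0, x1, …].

#0 0x1a8→b26/s2 MISS; vc=[]
#1 0x252→b37/s5 MISS; vc=[]
#2 0x1a3→b26/s2 L1-HIT; vc=[]
#3 0x1ae→b26/s2 L1-HIT; vc=[]
#4 0x1a6→b26/s2 L1-HIT; vc=[]
#5 0x395→b57/s1 MISS; vc=[]
#6 0x35e→b53/s5 MISS; vc=[37]
#7 0xb3→b11/s3 MISS; vc=[37]
#8 0x1ab→b26/s2 L1-HIT; vc=[37]
#9 0x359→b53/s5 L1-HIT; vc=[37]
#10 0x353→b53/s5 L1-HIT; vc=[37]
#11 0xae→b10/s2 MISS; vc=[37,26]
#12 0x39f→b57/s1 L1-HIT; vc=[37,26]
#13 0xb6→b11/s3 L1-HIT; vc=[37,26]
#14 0x35b→b53/s5 L1-HIT; vc=[37,26]
#15 0x9c→b9/s1 MISS; vc=[37,26,57]
#16 0x111→b17/s1 MISS; vc=[37,26,57,9]
#17 0x9b→b9/s1 VC-HIT; vc=[37,26,57,17]
#18 0xb2→b11/s3 L1-HIT; vc=[37,26,57,17]
#19 0x131→b19/s3 MISS; vc=[37,26,57,17,11]
#20 0xba→b11/s3 VC-HIT; vc=[37,26,57,17,19]

SEQ = [MISS, MISS, L1-HIT, L1-HIT, L1-HIT, MISS, MISS, MISS, L1-HIT, L1-HIT, L1-HIT, MISS, L1-HIT, L1-HIT, L1-HIT, MISS, MISS, VC-HIT, L1-HIT, MISS, VC-HIT]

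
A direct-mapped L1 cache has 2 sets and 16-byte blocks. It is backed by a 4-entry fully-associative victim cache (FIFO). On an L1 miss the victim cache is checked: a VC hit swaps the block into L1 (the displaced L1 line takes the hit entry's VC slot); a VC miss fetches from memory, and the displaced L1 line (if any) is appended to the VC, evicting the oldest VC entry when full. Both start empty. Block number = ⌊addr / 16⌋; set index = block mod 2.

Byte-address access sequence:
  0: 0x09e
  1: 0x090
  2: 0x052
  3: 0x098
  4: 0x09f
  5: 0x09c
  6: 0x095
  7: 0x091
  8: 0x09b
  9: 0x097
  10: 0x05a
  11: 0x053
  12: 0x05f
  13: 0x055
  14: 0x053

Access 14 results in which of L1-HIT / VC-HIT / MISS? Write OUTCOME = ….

OUTCOME = L1-HIT

#0 0x9e→b9/s1 MISS; vc=[]
#1 0x90→b9/s1 L1-HIT; vc=[]
#2 0x52→b5/s1 MISS; vc=[9]
#3 0x98→b9/s1 VC-HIT; vc=[5]
#4 0x9f→b9/s1 L1-HIT; vc=[5]
#5 0x9c→b9/s1 L1-HIT; vc=[5]
#6 0x95→b9/s1 L1-HIT; vc=[5]
#7 0x91→b9/s1 L1-HIT; vc=[5]
#8 0x9b→b9/s1 L1-HIT; vc=[5]
#9 0x97→b9/s1 L1-HIT; vc=[5]
#10 0x5a→b5/s1 VC-HIT; vc=[9]
#11 0x53→b5/s1 L1-HIT; vc=[9]
#12 0x5f→b5/s1 L1-HIT; vc=[9]
#13 0x55→b5/s1 L1-HIT; vc=[9]
#14 0x53→b5/s1 L1-HIT; vc=[9]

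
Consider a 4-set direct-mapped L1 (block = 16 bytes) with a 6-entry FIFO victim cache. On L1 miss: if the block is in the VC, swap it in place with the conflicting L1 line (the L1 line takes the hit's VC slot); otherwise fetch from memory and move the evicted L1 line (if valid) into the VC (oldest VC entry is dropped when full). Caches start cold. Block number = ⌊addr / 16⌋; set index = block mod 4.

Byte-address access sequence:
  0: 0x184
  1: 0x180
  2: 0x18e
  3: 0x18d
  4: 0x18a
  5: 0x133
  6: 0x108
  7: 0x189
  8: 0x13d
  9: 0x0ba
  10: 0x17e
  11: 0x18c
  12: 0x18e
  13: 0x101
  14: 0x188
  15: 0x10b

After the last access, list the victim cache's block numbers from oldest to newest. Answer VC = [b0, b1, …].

0: 0x184 (blk 24, set 0) → MISS  vc=[]
1: 0x180 (blk 24, set 0) → L1-HIT  vc=[]
2: 0x18e (blk 24, set 0) → L1-HIT  vc=[]
3: 0x18d (blk 24, set 0) → L1-HIT  vc=[]
4: 0x18a (blk 24, set 0) → L1-HIT  vc=[]
5: 0x133 (blk 19, set 3) → MISS  vc=[]
6: 0x108 (blk 16, set 0) → MISS  vc=[24]
7: 0x189 (blk 24, set 0) → VC-HIT  vc=[16]
8: 0x13d (blk 19, set 3) → L1-HIT  vc=[16]
9: 0xba (blk 11, set 3) → MISS  vc=[16, 19]
10: 0x17e (blk 23, set 3) → MISS  vc=[16, 19, 11]
11: 0x18c (blk 24, set 0) → L1-HIT  vc=[16, 19, 11]
12: 0x18e (blk 24, set 0) → L1-HIT  vc=[16, 19, 11]
13: 0x101 (blk 16, set 0) → VC-HIT  vc=[24, 19, 11]
14: 0x188 (blk 24, set 0) → VC-HIT  vc=[16, 19, 11]
15: 0x10b (blk 16, set 0) → VC-HIT  vc=[24, 19, 11]

VC = [24, 19, 11]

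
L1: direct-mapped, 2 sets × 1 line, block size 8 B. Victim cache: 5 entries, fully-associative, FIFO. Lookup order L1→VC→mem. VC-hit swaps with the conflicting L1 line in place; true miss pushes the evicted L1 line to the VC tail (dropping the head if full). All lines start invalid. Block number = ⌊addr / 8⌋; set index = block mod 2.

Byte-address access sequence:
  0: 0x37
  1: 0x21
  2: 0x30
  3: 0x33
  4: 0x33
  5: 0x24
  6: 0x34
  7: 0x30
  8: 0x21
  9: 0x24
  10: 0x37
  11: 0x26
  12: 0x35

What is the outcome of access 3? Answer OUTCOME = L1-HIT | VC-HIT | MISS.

#0 0x37→b6/s0 MISS; vc=[]
#1 0x21→b4/s0 MISS; vc=[6]
#2 0x30→b6/s0 VC-HIT; vc=[4]
#3 0x33→b6/s0 L1-HIT; vc=[4]
#4 0x33→b6/s0 L1-HIT; vc=[4]
#5 0x24→b4/s0 VC-HIT; vc=[6]
#6 0x34→b6/s0 VC-HIT; vc=[4]
#7 0x30→b6/s0 L1-HIT; vc=[4]
#8 0x21→b4/s0 VC-HIT; vc=[6]
#9 0x24→b4/s0 L1-HIT; vc=[6]
#10 0x37→b6/s0 VC-HIT; vc=[4]
#11 0x26→b4/s0 VC-HIT; vc=[6]
#12 0x35→b6/s0 VC-HIT; vc=[4]

OUTCOME = L1-HIT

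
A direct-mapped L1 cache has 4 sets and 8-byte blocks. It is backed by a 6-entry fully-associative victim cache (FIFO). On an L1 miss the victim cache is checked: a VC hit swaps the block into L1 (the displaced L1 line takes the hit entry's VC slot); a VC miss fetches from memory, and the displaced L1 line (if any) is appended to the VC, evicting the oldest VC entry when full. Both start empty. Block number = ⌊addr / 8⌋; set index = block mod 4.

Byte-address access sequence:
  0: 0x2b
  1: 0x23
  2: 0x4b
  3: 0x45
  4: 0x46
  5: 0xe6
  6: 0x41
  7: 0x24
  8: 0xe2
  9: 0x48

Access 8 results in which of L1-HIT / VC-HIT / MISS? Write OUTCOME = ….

OUTCOME = VC-HIT

0: 0x2b (blk 5, set 1) → MISS  vc=[]
1: 0x23 (blk 4, set 0) → MISS  vc=[]
2: 0x4b (blk 9, set 1) → MISS  vc=[5]
3: 0x45 (blk 8, set 0) → MISS  vc=[5, 4]
4: 0x46 (blk 8, set 0) → L1-HIT  vc=[5, 4]
5: 0xe6 (blk 28, set 0) → MISS  vc=[5, 4, 8]
6: 0x41 (blk 8, set 0) → VC-HIT  vc=[5, 4, 28]
7: 0x24 (blk 4, set 0) → VC-HIT  vc=[5, 8, 28]
8: 0xe2 (blk 28, set 0) → VC-HIT  vc=[5, 8, 4]
9: 0x48 (blk 9, set 1) → L1-HIT  vc=[5, 8, 4]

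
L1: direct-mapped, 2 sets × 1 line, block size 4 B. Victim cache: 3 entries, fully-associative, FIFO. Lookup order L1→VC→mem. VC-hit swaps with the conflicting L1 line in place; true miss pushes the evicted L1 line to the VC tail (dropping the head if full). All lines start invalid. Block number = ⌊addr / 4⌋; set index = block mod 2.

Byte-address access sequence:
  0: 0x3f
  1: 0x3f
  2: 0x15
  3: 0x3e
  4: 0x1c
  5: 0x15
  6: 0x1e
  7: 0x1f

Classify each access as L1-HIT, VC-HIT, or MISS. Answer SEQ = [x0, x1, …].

SEQ = [MISS, L1-HIT, MISS, VC-HIT, MISS, VC-HIT, VC-HIT, L1-HIT]

  [0] addr=0x3f blk=15 s=1: MISS | VC []
  [1] addr=0x3f blk=15 s=1: L1-HIT | VC []
  [2] addr=0x15 blk=5 s=1: MISS | VC [15]
  [3] addr=0x3e blk=15 s=1: VC-HIT | VC [5]
  [4] addr=0x1c blk=7 s=1: MISS | VC [5, 15]
  [5] addr=0x15 blk=5 s=1: VC-HIT | VC [7, 15]
  [6] addr=0x1e blk=7 s=1: VC-HIT | VC [5, 15]
  [7] addr=0x1f blk=7 s=1: L1-HIT | VC [5, 15]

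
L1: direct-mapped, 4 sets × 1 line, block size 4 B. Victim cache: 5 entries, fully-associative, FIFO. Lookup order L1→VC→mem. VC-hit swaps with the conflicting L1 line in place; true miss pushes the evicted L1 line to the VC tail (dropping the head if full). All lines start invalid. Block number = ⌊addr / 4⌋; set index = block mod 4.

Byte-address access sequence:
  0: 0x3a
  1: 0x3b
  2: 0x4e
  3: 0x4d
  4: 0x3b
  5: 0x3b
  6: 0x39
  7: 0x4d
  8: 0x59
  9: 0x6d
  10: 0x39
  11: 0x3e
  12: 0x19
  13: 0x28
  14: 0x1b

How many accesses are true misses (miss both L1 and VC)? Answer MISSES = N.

0: 0x3a (blk 14, set 2) → MISS  vc=[]
1: 0x3b (blk 14, set 2) → L1-HIT  vc=[]
2: 0x4e (blk 19, set 3) → MISS  vc=[]
3: 0x4d (blk 19, set 3) → L1-HIT  vc=[]
4: 0x3b (blk 14, set 2) → L1-HIT  vc=[]
5: 0x3b (blk 14, set 2) → L1-HIT  vc=[]
6: 0x39 (blk 14, set 2) → L1-HIT  vc=[]
7: 0x4d (blk 19, set 3) → L1-HIT  vc=[]
8: 0x59 (blk 22, set 2) → MISS  vc=[14]
9: 0x6d (blk 27, set 3) → MISS  vc=[14, 19]
10: 0x39 (blk 14, set 2) → VC-HIT  vc=[22, 19]
11: 0x3e (blk 15, set 3) → MISS  vc=[22, 19, 27]
12: 0x19 (blk 6, set 2) → MISS  vc=[22, 19, 27, 14]
13: 0x28 (blk 10, set 2) → MISS  vc=[22, 19, 27, 14, 6]
14: 0x1b (blk 6, set 2) → VC-HIT  vc=[22, 19, 27, 14, 10]

MISSES = 7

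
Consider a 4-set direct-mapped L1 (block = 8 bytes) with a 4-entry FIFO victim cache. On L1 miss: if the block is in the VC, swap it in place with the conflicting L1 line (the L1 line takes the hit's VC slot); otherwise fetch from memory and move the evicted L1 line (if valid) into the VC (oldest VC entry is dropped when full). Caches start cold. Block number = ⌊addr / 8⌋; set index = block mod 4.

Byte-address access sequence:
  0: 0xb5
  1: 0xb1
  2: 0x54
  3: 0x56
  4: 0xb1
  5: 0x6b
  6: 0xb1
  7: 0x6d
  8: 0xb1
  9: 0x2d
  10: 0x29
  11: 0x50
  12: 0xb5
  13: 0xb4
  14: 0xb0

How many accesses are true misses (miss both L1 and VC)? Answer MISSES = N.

  [0] addr=0xb5 blk=22 s=2: MISS | VC []
  [1] addr=0xb1 blk=22 s=2: L1-HIT | VC []
  [2] addr=0x54 blk=10 s=2: MISS | VC [22]
  [3] addr=0x56 blk=10 s=2: L1-HIT | VC [22]
  [4] addr=0xb1 blk=22 s=2: VC-HIT | VC [10]
  [5] addr=0x6b blk=13 s=1: MISS | VC [10]
  [6] addr=0xb1 blk=22 s=2: L1-HIT | VC [10]
  [7] addr=0x6d blk=13 s=1: L1-HIT | VC [10]
  [8] addr=0xb1 blk=22 s=2: L1-HIT | VC [10]
  [9] addr=0x2d blk=5 s=1: MISS | VC [10, 13]
  [10] addr=0x29 blk=5 s=1: L1-HIT | VC [10, 13]
  [11] addr=0x50 blk=10 s=2: VC-HIT | VC [22, 13]
  [12] addr=0xb5 blk=22 s=2: VC-HIT | VC [10, 13]
  [13] addr=0xb4 blk=22 s=2: L1-HIT | VC [10, 13]
  [14] addr=0xb0 blk=22 s=2: L1-HIT | VC [10, 13]

MISSES = 4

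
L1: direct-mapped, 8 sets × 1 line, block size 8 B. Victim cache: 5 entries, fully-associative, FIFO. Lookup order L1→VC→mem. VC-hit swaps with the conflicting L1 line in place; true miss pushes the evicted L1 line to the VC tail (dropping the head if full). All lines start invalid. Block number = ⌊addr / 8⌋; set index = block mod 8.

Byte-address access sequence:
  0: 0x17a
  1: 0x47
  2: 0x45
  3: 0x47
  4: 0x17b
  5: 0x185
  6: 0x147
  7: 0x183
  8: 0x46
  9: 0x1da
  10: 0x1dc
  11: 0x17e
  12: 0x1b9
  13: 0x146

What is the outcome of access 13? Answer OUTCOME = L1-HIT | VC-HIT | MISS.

OUTCOME = VC-HIT

#0 0x17a→b47/s7 MISS; vc=[]
#1 0x47→b8/s0 MISS; vc=[]
#2 0x45→b8/s0 L1-HIT; vc=[]
#3 0x47→b8/s0 L1-HIT; vc=[]
#4 0x17b→b47/s7 L1-HIT; vc=[]
#5 0x185→b48/s0 MISS; vc=[8]
#6 0x147→b40/s0 MISS; vc=[8,48]
#7 0x183→b48/s0 VC-HIT; vc=[8,40]
#8 0x46→b8/s0 VC-HIT; vc=[48,40]
#9 0x1da→b59/s3 MISS; vc=[48,40]
#10 0x1dc→b59/s3 L1-HIT; vc=[48,40]
#11 0x17e→b47/s7 L1-HIT; vc=[48,40]
#12 0x1b9→b55/s7 MISS; vc=[48,40,47]
#13 0x146→b40/s0 VC-HIT; vc=[48,8,47]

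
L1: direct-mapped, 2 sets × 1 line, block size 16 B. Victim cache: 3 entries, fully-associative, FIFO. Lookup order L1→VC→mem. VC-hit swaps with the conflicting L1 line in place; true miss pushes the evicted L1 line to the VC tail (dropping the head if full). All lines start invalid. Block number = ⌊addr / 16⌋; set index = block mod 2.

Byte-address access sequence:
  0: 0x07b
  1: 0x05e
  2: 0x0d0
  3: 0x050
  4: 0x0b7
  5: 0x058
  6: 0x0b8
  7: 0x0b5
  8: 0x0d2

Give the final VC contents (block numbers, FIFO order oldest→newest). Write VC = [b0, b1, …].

VC = [7, 11, 5]

0: 0x7b (blk 7, set 1) → MISS  vc=[]
1: 0x5e (blk 5, set 1) → MISS  vc=[7]
2: 0xd0 (blk 13, set 1) → MISS  vc=[7, 5]
3: 0x50 (blk 5, set 1) → VC-HIT  vc=[7, 13]
4: 0xb7 (blk 11, set 1) → MISS  vc=[7, 13, 5]
5: 0x58 (blk 5, set 1) → VC-HIT  vc=[7, 13, 11]
6: 0xb8 (blk 11, set 1) → VC-HIT  vc=[7, 13, 5]
7: 0xb5 (blk 11, set 1) → L1-HIT  vc=[7, 13, 5]
8: 0xd2 (blk 13, set 1) → VC-HIT  vc=[7, 11, 5]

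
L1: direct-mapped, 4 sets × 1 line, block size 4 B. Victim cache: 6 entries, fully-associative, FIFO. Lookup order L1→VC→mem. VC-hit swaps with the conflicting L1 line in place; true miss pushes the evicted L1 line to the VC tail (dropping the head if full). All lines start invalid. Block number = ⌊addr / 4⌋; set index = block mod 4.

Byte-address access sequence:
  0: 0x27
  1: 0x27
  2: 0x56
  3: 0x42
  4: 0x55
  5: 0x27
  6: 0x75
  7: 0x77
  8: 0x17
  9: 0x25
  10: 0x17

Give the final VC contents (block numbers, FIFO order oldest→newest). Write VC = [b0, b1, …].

VC = [21, 9, 29]

0: 0x27 (blk 9, set 1) → MISS  vc=[]
1: 0x27 (blk 9, set 1) → L1-HIT  vc=[]
2: 0x56 (blk 21, set 1) → MISS  vc=[9]
3: 0x42 (blk 16, set 0) → MISS  vc=[9]
4: 0x55 (blk 21, set 1) → L1-HIT  vc=[9]
5: 0x27 (blk 9, set 1) → VC-HIT  vc=[21]
6: 0x75 (blk 29, set 1) → MISS  vc=[21, 9]
7: 0x77 (blk 29, set 1) → L1-HIT  vc=[21, 9]
8: 0x17 (blk 5, set 1) → MISS  vc=[21, 9, 29]
9: 0x25 (blk 9, set 1) → VC-HIT  vc=[21, 5, 29]
10: 0x17 (blk 5, set 1) → VC-HIT  vc=[21, 9, 29]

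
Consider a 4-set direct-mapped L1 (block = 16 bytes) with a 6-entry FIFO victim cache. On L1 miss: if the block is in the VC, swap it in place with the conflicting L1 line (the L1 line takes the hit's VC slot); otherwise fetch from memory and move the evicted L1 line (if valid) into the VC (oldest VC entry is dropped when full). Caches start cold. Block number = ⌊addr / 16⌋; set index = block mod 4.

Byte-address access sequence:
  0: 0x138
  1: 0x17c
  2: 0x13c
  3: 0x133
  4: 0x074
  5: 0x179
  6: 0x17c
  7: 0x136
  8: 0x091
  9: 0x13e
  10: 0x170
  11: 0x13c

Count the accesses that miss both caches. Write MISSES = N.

0: 0x138 (blk 19, set 3) → MISS  vc=[]
1: 0x17c (blk 23, set 3) → MISS  vc=[19]
2: 0x13c (blk 19, set 3) → VC-HIT  vc=[23]
3: 0x133 (blk 19, set 3) → L1-HIT  vc=[23]
4: 0x74 (blk 7, set 3) → MISS  vc=[23, 19]
5: 0x179 (blk 23, set 3) → VC-HIT  vc=[7, 19]
6: 0x17c (blk 23, set 3) → L1-HIT  vc=[7, 19]
7: 0x136 (blk 19, set 3) → VC-HIT  vc=[7, 23]
8: 0x91 (blk 9, set 1) → MISS  vc=[7, 23]
9: 0x13e (blk 19, set 3) → L1-HIT  vc=[7, 23]
10: 0x170 (blk 23, set 3) → VC-HIT  vc=[7, 19]
11: 0x13c (blk 19, set 3) → VC-HIT  vc=[7, 23]

MISSES = 4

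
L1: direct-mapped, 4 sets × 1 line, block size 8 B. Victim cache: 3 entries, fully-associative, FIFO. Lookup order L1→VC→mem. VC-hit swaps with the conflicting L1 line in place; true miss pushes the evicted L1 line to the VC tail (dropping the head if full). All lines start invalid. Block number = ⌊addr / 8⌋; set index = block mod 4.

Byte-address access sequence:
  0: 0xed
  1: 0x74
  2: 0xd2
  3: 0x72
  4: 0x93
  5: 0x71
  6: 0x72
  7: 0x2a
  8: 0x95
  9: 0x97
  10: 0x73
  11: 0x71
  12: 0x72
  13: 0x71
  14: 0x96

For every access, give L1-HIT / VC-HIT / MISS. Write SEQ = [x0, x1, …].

SEQ = [MISS, MISS, MISS, VC-HIT, MISS, VC-HIT, L1-HIT, MISS, VC-HIT, L1-HIT, VC-HIT, L1-HIT, L1-HIT, L1-HIT, VC-HIT]

0: 0xed (blk 29, set 1) → MISS  vc=[]
1: 0x74 (blk 14, set 2) → MISS  vc=[]
2: 0xd2 (blk 26, set 2) → MISS  vc=[14]
3: 0x72 (blk 14, set 2) → VC-HIT  vc=[26]
4: 0x93 (blk 18, set 2) → MISS  vc=[26, 14]
5: 0x71 (blk 14, set 2) → VC-HIT  vc=[26, 18]
6: 0x72 (blk 14, set 2) → L1-HIT  vc=[26, 18]
7: 0x2a (blk 5, set 1) → MISS  vc=[26, 18, 29]
8: 0x95 (blk 18, set 2) → VC-HIT  vc=[26, 14, 29]
9: 0x97 (blk 18, set 2) → L1-HIT  vc=[26, 14, 29]
10: 0x73 (blk 14, set 2) → VC-HIT  vc=[26, 18, 29]
11: 0x71 (blk 14, set 2) → L1-HIT  vc=[26, 18, 29]
12: 0x72 (blk 14, set 2) → L1-HIT  vc=[26, 18, 29]
13: 0x71 (blk 14, set 2) → L1-HIT  vc=[26, 18, 29]
14: 0x96 (blk 18, set 2) → VC-HIT  vc=[26, 14, 29]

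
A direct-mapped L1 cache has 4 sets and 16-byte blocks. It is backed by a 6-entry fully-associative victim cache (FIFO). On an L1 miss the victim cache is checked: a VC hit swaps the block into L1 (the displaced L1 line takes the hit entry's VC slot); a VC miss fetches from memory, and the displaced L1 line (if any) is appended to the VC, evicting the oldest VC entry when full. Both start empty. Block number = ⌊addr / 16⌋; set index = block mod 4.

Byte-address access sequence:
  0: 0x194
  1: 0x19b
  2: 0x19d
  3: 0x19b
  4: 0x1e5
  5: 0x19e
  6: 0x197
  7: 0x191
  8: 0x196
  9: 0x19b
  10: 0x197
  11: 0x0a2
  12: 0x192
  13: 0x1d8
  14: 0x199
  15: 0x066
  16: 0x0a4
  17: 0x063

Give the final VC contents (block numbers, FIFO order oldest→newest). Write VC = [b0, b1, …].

0: 0x194 (blk 25, set 1) → MISS  vc=[]
1: 0x19b (blk 25, set 1) → L1-HIT  vc=[]
2: 0x19d (blk 25, set 1) → L1-HIT  vc=[]
3: 0x19b (blk 25, set 1) → L1-HIT  vc=[]
4: 0x1e5 (blk 30, set 2) → MISS  vc=[]
5: 0x19e (blk 25, set 1) → L1-HIT  vc=[]
6: 0x197 (blk 25, set 1) → L1-HIT  vc=[]
7: 0x191 (blk 25, set 1) → L1-HIT  vc=[]
8: 0x196 (blk 25, set 1) → L1-HIT  vc=[]
9: 0x19b (blk 25, set 1) → L1-HIT  vc=[]
10: 0x197 (blk 25, set 1) → L1-HIT  vc=[]
11: 0xa2 (blk 10, set 2) → MISS  vc=[30]
12: 0x192 (blk 25, set 1) → L1-HIT  vc=[30]
13: 0x1d8 (blk 29, set 1) → MISS  vc=[30, 25]
14: 0x199 (blk 25, set 1) → VC-HIT  vc=[30, 29]
15: 0x66 (blk 6, set 2) → MISS  vc=[30, 29, 10]
16: 0xa4 (blk 10, set 2) → VC-HIT  vc=[30, 29, 6]
17: 0x63 (blk 6, set 2) → VC-HIT  vc=[30, 29, 10]

VC = [30, 29, 10]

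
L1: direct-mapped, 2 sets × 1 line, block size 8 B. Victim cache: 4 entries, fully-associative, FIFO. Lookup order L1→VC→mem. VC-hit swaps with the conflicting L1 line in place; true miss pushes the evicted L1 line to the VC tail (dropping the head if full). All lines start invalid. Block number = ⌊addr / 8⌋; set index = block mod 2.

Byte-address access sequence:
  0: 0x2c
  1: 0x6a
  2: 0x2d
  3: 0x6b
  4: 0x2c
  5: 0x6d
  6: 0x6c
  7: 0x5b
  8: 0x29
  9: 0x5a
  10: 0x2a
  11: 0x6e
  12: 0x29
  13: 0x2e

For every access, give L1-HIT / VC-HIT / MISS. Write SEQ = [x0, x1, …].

SEQ = [MISS, MISS, VC-HIT, VC-HIT, VC-HIT, VC-HIT, L1-HIT, MISS, VC-HIT, VC-HIT, VC-HIT, VC-HIT, VC-HIT, L1-HIT]

  [0] addr=0x2c blk=5 s=1: MISS | VC []
  [1] addr=0x6a blk=13 s=1: MISS | VC [5]
  [2] addr=0x2d blk=5 s=1: VC-HIT | VC [13]
  [3] addr=0x6b blk=13 s=1: VC-HIT | VC [5]
  [4] addr=0x2c blk=5 s=1: VC-HIT | VC [13]
  [5] addr=0x6d blk=13 s=1: VC-HIT | VC [5]
  [6] addr=0x6c blk=13 s=1: L1-HIT | VC [5]
  [7] addr=0x5b blk=11 s=1: MISS | VC [5, 13]
  [8] addr=0x29 blk=5 s=1: VC-HIT | VC [11, 13]
  [9] addr=0x5a blk=11 s=1: VC-HIT | VC [5, 13]
  [10] addr=0x2a blk=5 s=1: VC-HIT | VC [11, 13]
  [11] addr=0x6e blk=13 s=1: VC-HIT | VC [11, 5]
  [12] addr=0x29 blk=5 s=1: VC-HIT | VC [11, 13]
  [13] addr=0x2e blk=5 s=1: L1-HIT | VC [11, 13]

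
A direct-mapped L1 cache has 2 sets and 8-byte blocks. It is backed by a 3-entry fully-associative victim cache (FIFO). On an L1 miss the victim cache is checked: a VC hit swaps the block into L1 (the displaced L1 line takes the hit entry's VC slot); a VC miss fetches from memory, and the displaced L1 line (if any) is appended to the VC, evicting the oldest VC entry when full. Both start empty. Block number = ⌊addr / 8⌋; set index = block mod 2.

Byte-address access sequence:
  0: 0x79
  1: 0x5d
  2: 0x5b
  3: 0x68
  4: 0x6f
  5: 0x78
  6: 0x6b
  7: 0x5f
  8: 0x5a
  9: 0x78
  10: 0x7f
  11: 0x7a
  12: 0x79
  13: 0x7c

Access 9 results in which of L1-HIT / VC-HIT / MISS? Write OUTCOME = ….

0: 0x79 (blk 15, set 1) → MISS  vc=[]
1: 0x5d (blk 11, set 1) → MISS  vc=[15]
2: 0x5b (blk 11, set 1) → L1-HIT  vc=[15]
3: 0x68 (blk 13, set 1) → MISS  vc=[15, 11]
4: 0x6f (blk 13, set 1) → L1-HIT  vc=[15, 11]
5: 0x78 (blk 15, set 1) → VC-HIT  vc=[13, 11]
6: 0x6b (blk 13, set 1) → VC-HIT  vc=[15, 11]
7: 0x5f (blk 11, set 1) → VC-HIT  vc=[15, 13]
8: 0x5a (blk 11, set 1) → L1-HIT  vc=[15, 13]
9: 0x78 (blk 15, set 1) → VC-HIT  vc=[11, 13]
10: 0x7f (blk 15, set 1) → L1-HIT  vc=[11, 13]
11: 0x7a (blk 15, set 1) → L1-HIT  vc=[11, 13]
12: 0x79 (blk 15, set 1) → L1-HIT  vc=[11, 13]
13: 0x7c (blk 15, set 1) → L1-HIT  vc=[11, 13]

OUTCOME = VC-HIT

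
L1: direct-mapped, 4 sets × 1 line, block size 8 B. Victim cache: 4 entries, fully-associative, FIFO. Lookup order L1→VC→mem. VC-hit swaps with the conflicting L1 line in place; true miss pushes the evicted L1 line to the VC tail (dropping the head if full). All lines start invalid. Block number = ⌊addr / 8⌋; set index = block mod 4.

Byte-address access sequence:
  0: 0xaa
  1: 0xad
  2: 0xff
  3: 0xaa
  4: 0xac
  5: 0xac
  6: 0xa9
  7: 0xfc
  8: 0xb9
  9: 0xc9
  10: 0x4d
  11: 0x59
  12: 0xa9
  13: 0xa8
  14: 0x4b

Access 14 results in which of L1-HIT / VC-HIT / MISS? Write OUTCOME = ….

  [0] addr=0xaa blk=21 s=1: MISS | VC []
  [1] addr=0xad blk=21 s=1: L1-HIT | VC []
  [2] addr=0xff blk=31 s=3: MISS | VC []
  [3] addr=0xaa blk=21 s=1: L1-HIT | VC []
  [4] addr=0xac blk=21 s=1: L1-HIT | VC []
  [5] addr=0xac blk=21 s=1: L1-HIT | VC []
  [6] addr=0xa9 blk=21 s=1: L1-HIT | VC []
  [7] addr=0xfc blk=31 s=3: L1-HIT | VC []
  [8] addr=0xb9 blk=23 s=3: MISS | VC [31]
  [9] addr=0xc9 blk=25 s=1: MISS | VC [31, 21]
  [10] addr=0x4d blk=9 s=1: MISS | VC [31, 21, 25]
  [11] addr=0x59 blk=11 s=3: MISS | VC [31, 21, 25, 23]
  [12] addr=0xa9 blk=21 s=1: VC-HIT | VC [31, 9, 25, 23]
  [13] addr=0xa8 blk=21 s=1: L1-HIT | VC [31, 9, 25, 23]
  [14] addr=0x4b blk=9 s=1: VC-HIT | VC [31, 21, 25, 23]

OUTCOME = VC-HIT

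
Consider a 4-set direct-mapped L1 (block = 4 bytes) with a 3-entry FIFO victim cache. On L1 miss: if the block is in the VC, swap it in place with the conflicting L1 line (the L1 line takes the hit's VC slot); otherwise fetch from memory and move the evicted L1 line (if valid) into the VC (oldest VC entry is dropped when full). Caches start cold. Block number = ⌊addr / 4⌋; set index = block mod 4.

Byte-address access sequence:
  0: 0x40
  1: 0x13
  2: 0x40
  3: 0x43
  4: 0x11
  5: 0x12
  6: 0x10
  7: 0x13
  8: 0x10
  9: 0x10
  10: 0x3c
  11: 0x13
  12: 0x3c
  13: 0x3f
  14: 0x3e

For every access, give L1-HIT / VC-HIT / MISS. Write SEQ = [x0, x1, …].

SEQ = [MISS, MISS, VC-HIT, L1-HIT, VC-HIT, L1-HIT, L1-HIT, L1-HIT, L1-HIT, L1-HIT, MISS, L1-HIT, L1-HIT, L1-HIT, L1-HIT]

#0 0x40→b16/s0 MISS; vc=[]
#1 0x13→b4/s0 MISS; vc=[16]
#2 0x40→b16/s0 VC-HIT; vc=[4]
#3 0x43→b16/s0 L1-HIT; vc=[4]
#4 0x11→b4/s0 VC-HIT; vc=[16]
#5 0x12→b4/s0 L1-HIT; vc=[16]
#6 0x10→b4/s0 L1-HIT; vc=[16]
#7 0x13→b4/s0 L1-HIT; vc=[16]
#8 0x10→b4/s0 L1-HIT; vc=[16]
#9 0x10→b4/s0 L1-HIT; vc=[16]
#10 0x3c→b15/s3 MISS; vc=[16]
#11 0x13→b4/s0 L1-HIT; vc=[16]
#12 0x3c→b15/s3 L1-HIT; vc=[16]
#13 0x3f→b15/s3 L1-HIT; vc=[16]
#14 0x3e→b15/s3 L1-HIT; vc=[16]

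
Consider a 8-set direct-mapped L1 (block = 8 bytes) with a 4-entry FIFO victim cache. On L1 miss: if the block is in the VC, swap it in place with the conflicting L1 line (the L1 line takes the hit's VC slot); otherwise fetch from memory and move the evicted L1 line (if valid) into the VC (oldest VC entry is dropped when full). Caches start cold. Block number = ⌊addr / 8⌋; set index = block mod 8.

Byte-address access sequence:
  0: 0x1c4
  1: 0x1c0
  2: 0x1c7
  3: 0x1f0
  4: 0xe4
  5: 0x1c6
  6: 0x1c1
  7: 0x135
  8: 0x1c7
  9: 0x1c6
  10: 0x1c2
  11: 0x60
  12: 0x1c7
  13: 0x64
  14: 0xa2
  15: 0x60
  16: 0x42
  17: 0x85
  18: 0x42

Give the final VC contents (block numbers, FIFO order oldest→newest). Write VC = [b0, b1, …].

VC = [28, 20, 56, 16]

#0 0x1c4→b56/s0 MISS; vc=[]
#1 0x1c0→b56/s0 L1-HIT; vc=[]
#2 0x1c7→b56/s0 L1-HIT; vc=[]
#3 0x1f0→b62/s6 MISS; vc=[]
#4 0xe4→b28/s4 MISS; vc=[]
#5 0x1c6→b56/s0 L1-HIT; vc=[]
#6 0x1c1→b56/s0 L1-HIT; vc=[]
#7 0x135→b38/s6 MISS; vc=[62]
#8 0x1c7→b56/s0 L1-HIT; vc=[62]
#9 0x1c6→b56/s0 L1-HIT; vc=[62]
#10 0x1c2→b56/s0 L1-HIT; vc=[62]
#11 0x60→b12/s4 MISS; vc=[62,28]
#12 0x1c7→b56/s0 L1-HIT; vc=[62,28]
#13 0x64→b12/s4 L1-HIT; vc=[62,28]
#14 0xa2→b20/s4 MISS; vc=[62,28,12]
#15 0x60→b12/s4 VC-HIT; vc=[62,28,20]
#16 0x42→b8/s0 MISS; vc=[62,28,20,56]
#17 0x85→b16/s0 MISS; vc=[28,20,56,8]
#18 0x42→b8/s0 VC-HIT; vc=[28,20,56,16]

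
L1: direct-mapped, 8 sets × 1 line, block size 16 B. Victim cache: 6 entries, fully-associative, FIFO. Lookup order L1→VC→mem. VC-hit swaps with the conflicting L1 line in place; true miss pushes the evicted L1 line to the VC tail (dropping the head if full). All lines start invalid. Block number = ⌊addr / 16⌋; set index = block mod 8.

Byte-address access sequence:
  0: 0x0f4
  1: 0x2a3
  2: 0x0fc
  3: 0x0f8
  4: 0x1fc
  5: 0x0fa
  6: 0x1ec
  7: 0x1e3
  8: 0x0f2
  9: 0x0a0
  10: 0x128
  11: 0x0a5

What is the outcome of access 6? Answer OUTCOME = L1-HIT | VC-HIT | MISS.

OUTCOME = MISS

  [0] addr=0xf4 blk=15 s=7: MISS | VC []
  [1] addr=0x2a3 blk=42 s=2: MISS | VC []
  [2] addr=0xfc blk=15 s=7: L1-HIT | VC []
  [3] addr=0xf8 blk=15 s=7: L1-HIT | VC []
  [4] addr=0x1fc blk=31 s=7: MISS | VC [15]
  [5] addr=0xfa blk=15 s=7: VC-HIT | VC [31]
  [6] addr=0x1ec blk=30 s=6: MISS | VC [31]
  [7] addr=0x1e3 blk=30 s=6: L1-HIT | VC [31]
  [8] addr=0xf2 blk=15 s=7: L1-HIT | VC [31]
  [9] addr=0xa0 blk=10 s=2: MISS | VC [31, 42]
  [10] addr=0x128 blk=18 s=2: MISS | VC [31, 42, 10]
  [11] addr=0xa5 blk=10 s=2: VC-HIT | VC [31, 42, 18]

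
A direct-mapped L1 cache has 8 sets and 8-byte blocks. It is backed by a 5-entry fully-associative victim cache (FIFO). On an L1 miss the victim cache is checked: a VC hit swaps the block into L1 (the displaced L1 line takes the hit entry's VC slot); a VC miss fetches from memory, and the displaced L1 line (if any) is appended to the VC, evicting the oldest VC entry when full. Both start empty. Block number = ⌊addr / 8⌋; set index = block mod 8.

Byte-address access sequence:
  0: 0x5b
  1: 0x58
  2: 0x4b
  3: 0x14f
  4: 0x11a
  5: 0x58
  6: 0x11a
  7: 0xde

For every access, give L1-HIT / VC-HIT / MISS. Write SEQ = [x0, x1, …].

SEQ = [MISS, L1-HIT, MISS, MISS, MISS, VC-HIT, VC-HIT, MISS]

  [0] addr=0x5b blk=11 s=3: MISS | VC []
  [1] addr=0x58 blk=11 s=3: L1-HIT | VC []
  [2] addr=0x4b blk=9 s=1: MISS | VC []
  [3] addr=0x14f blk=41 s=1: MISS | VC [9]
  [4] addr=0x11a blk=35 s=3: MISS | VC [9, 11]
  [5] addr=0x58 blk=11 s=3: VC-HIT | VC [9, 35]
  [6] addr=0x11a blk=35 s=3: VC-HIT | VC [9, 11]
  [7] addr=0xde blk=27 s=3: MISS | VC [9, 11, 35]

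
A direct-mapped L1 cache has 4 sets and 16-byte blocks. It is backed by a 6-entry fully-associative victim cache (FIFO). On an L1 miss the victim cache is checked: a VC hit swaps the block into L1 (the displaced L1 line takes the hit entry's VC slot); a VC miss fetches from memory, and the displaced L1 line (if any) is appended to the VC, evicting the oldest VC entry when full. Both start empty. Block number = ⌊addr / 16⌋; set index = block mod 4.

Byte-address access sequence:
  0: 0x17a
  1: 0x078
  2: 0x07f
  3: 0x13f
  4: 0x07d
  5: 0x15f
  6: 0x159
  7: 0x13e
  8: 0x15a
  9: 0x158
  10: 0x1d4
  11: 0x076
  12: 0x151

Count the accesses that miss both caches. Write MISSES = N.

MISSES = 5

#0 0x17a→b23/s3 MISS; vc=[]
#1 0x78→b7/s3 MISS; vc=[23]
#2 0x7f→b7/s3 L1-HIT; vc=[23]
#3 0x13f→b19/s3 MISS; vc=[23,7]
#4 0x7d→b7/s3 VC-HIT; vc=[23,19]
#5 0x15f→b21/s1 MISS; vc=[23,19]
#6 0x159→b21/s1 L1-HIT; vc=[23,19]
#7 0x13e→b19/s3 VC-HIT; vc=[23,7]
#8 0x15a→b21/s1 L1-HIT; vc=[23,7]
#9 0x158→b21/s1 L1-HIT; vc=[23,7]
#10 0x1d4→b29/s1 MISS; vc=[23,7,21]
#11 0x76→b7/s3 VC-HIT; vc=[23,19,21]
#12 0x151→b21/s1 VC-HIT; vc=[23,19,29]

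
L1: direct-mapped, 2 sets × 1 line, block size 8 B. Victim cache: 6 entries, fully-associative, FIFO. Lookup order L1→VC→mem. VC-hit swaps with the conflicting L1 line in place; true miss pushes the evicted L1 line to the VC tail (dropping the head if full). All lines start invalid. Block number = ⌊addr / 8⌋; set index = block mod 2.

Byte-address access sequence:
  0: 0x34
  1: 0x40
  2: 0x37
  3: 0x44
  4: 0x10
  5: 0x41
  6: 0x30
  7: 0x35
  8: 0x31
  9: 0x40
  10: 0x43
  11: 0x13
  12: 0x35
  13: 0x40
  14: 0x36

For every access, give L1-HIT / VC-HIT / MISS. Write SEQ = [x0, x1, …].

0: 0x34 (blk 6, set 0) → MISS  vc=[]
1: 0x40 (blk 8, set 0) → MISS  vc=[6]
2: 0x37 (blk 6, set 0) → VC-HIT  vc=[8]
3: 0x44 (blk 8, set 0) → VC-HIT  vc=[6]
4: 0x10 (blk 2, set 0) → MISS  vc=[6, 8]
5: 0x41 (blk 8, set 0) → VC-HIT  vc=[6, 2]
6: 0x30 (blk 6, set 0) → VC-HIT  vc=[8, 2]
7: 0x35 (blk 6, set 0) → L1-HIT  vc=[8, 2]
8: 0x31 (blk 6, set 0) → L1-HIT  vc=[8, 2]
9: 0x40 (blk 8, set 0) → VC-HIT  vc=[6, 2]
10: 0x43 (blk 8, set 0) → L1-HIT  vc=[6, 2]
11: 0x13 (blk 2, set 0) → VC-HIT  vc=[6, 8]
12: 0x35 (blk 6, set 0) → VC-HIT  vc=[2, 8]
13: 0x40 (blk 8, set 0) → VC-HIT  vc=[2, 6]
14: 0x36 (blk 6, set 0) → VC-HIT  vc=[2, 8]

SEQ = [MISS, MISS, VC-HIT, VC-HIT, MISS, VC-HIT, VC-HIT, L1-HIT, L1-HIT, VC-HIT, L1-HIT, VC-HIT, VC-HIT, VC-HIT, VC-HIT]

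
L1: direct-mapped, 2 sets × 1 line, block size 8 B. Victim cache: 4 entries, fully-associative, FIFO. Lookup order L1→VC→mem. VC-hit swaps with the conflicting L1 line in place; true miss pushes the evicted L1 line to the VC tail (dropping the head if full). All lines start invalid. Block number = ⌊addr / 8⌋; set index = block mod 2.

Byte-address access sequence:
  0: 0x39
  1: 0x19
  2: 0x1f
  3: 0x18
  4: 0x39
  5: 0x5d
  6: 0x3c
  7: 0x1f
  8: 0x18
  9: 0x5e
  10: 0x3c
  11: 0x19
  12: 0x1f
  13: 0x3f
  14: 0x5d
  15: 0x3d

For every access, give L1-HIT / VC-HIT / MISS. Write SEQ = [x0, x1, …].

  [0] addr=0x39 blk=7 s=1: MISS | VC []
  [1] addr=0x19 blk=3 s=1: MISS | VC [7]
  [2] addr=0x1f blk=3 s=1: L1-HIT | VC [7]
  [3] addr=0x18 blk=3 s=1: L1-HIT | VC [7]
  [4] addr=0x39 blk=7 s=1: VC-HIT | VC [3]
  [5] addr=0x5d blk=11 s=1: MISS | VC [3, 7]
  [6] addr=0x3c blk=7 s=1: VC-HIT | VC [3, 11]
  [7] addr=0x1f blk=3 s=1: VC-HIT | VC [7, 11]
  [8] addr=0x18 blk=3 s=1: L1-HIT | VC [7, 11]
  [9] addr=0x5e blk=11 s=1: VC-HIT | VC [7, 3]
  [10] addr=0x3c blk=7 s=1: VC-HIT | VC [11, 3]
  [11] addr=0x19 blk=3 s=1: VC-HIT | VC [11, 7]
  [12] addr=0x1f blk=3 s=1: L1-HIT | VC [11, 7]
  [13] addr=0x3f blk=7 s=1: VC-HIT | VC [11, 3]
  [14] addr=0x5d blk=11 s=1: VC-HIT | VC [7, 3]
  [15] addr=0x3d blk=7 s=1: VC-HIT | VC [11, 3]

SEQ = [MISS, MISS, L1-HIT, L1-HIT, VC-HIT, MISS, VC-HIT, VC-HIT, L1-HIT, VC-HIT, VC-HIT, VC-HIT, L1-HIT, VC-HIT, VC-HIT, VC-HIT]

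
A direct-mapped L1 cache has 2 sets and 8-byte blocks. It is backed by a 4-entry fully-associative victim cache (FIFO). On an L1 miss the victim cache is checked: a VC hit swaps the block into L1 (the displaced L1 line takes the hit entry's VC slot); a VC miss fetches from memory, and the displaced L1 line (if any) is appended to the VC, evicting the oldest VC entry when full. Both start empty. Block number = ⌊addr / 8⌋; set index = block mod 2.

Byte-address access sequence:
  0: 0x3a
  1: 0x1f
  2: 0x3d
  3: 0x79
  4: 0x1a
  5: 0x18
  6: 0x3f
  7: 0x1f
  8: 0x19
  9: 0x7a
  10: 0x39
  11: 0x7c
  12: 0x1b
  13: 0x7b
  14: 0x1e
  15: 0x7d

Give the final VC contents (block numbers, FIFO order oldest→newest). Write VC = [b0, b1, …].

VC = [3, 7]

0: 0x3a (blk 7, set 1) → MISS  vc=[]
1: 0x1f (blk 3, set 1) → MISS  vc=[7]
2: 0x3d (blk 7, set 1) → VC-HIT  vc=[3]
3: 0x79 (blk 15, set 1) → MISS  vc=[3, 7]
4: 0x1a (blk 3, set 1) → VC-HIT  vc=[15, 7]
5: 0x18 (blk 3, set 1) → L1-HIT  vc=[15, 7]
6: 0x3f (blk 7, set 1) → VC-HIT  vc=[15, 3]
7: 0x1f (blk 3, set 1) → VC-HIT  vc=[15, 7]
8: 0x19 (blk 3, set 1) → L1-HIT  vc=[15, 7]
9: 0x7a (blk 15, set 1) → VC-HIT  vc=[3, 7]
10: 0x39 (blk 7, set 1) → VC-HIT  vc=[3, 15]
11: 0x7c (blk 15, set 1) → VC-HIT  vc=[3, 7]
12: 0x1b (blk 3, set 1) → VC-HIT  vc=[15, 7]
13: 0x7b (blk 15, set 1) → VC-HIT  vc=[3, 7]
14: 0x1e (blk 3, set 1) → VC-HIT  vc=[15, 7]
15: 0x7d (blk 15, set 1) → VC-HIT  vc=[3, 7]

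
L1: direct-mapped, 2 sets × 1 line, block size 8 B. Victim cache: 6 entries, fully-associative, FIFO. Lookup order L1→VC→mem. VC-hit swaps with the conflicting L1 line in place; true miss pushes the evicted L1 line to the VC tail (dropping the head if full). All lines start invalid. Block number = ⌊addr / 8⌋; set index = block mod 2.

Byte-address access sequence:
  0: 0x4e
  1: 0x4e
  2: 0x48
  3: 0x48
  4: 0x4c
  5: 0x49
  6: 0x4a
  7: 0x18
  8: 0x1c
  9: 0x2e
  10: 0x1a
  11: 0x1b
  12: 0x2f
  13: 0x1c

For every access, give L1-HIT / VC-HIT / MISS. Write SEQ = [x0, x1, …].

0: 0x4e (blk 9, set 1) → MISS  vc=[]
1: 0x4e (blk 9, set 1) → L1-HIT  vc=[]
2: 0x48 (blk 9, set 1) → L1-HIT  vc=[]
3: 0x48 (blk 9, set 1) → L1-HIT  vc=[]
4: 0x4c (blk 9, set 1) → L1-HIT  vc=[]
5: 0x49 (blk 9, set 1) → L1-HIT  vc=[]
6: 0x4a (blk 9, set 1) → L1-HIT  vc=[]
7: 0x18 (blk 3, set 1) → MISS  vc=[9]
8: 0x1c (blk 3, set 1) → L1-HIT  vc=[9]
9: 0x2e (blk 5, set 1) → MISS  vc=[9, 3]
10: 0x1a (blk 3, set 1) → VC-HIT  vc=[9, 5]
11: 0x1b (blk 3, set 1) → L1-HIT  vc=[9, 5]
12: 0x2f (blk 5, set 1) → VC-HIT  vc=[9, 3]
13: 0x1c (blk 3, set 1) → VC-HIT  vc=[9, 5]

SEQ = [MISS, L1-HIT, L1-HIT, L1-HIT, L1-HIT, L1-HIT, L1-HIT, MISS, L1-HIT, MISS, VC-HIT, L1-HIT, VC-HIT, VC-HIT]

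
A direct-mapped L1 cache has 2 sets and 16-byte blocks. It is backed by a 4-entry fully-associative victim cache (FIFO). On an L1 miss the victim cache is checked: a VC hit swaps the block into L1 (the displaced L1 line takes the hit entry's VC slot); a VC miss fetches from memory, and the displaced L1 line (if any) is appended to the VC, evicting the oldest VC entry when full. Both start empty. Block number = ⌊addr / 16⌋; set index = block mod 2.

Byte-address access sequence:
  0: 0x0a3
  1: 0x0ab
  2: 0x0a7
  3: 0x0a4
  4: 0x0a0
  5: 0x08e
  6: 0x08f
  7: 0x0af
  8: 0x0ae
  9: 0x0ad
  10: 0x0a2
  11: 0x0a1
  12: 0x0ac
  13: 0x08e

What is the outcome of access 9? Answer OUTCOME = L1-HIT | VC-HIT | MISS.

OUTCOME = L1-HIT

0: 0xa3 (blk 10, set 0) → MISS  vc=[]
1: 0xab (blk 10, set 0) → L1-HIT  vc=[]
2: 0xa7 (blk 10, set 0) → L1-HIT  vc=[]
3: 0xa4 (blk 10, set 0) → L1-HIT  vc=[]
4: 0xa0 (blk 10, set 0) → L1-HIT  vc=[]
5: 0x8e (blk 8, set 0) → MISS  vc=[10]
6: 0x8f (blk 8, set 0) → L1-HIT  vc=[10]
7: 0xaf (blk 10, set 0) → VC-HIT  vc=[8]
8: 0xae (blk 10, set 0) → L1-HIT  vc=[8]
9: 0xad (blk 10, set 0) → L1-HIT  vc=[8]
10: 0xa2 (blk 10, set 0) → L1-HIT  vc=[8]
11: 0xa1 (blk 10, set 0) → L1-HIT  vc=[8]
12: 0xac (blk 10, set 0) → L1-HIT  vc=[8]
13: 0x8e (blk 8, set 0) → VC-HIT  vc=[10]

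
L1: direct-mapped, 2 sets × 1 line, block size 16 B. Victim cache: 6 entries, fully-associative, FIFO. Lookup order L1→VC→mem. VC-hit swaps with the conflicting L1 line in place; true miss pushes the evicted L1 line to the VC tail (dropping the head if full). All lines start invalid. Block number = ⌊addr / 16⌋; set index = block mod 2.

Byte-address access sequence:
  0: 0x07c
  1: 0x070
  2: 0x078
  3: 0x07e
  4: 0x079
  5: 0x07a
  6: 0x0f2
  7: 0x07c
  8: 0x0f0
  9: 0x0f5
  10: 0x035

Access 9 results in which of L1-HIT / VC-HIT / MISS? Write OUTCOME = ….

OUTCOME = L1-HIT

0: 0x7c (blk 7, set 1) → MISS  vc=[]
1: 0x70 (blk 7, set 1) → L1-HIT  vc=[]
2: 0x78 (blk 7, set 1) → L1-HIT  vc=[]
3: 0x7e (blk 7, set 1) → L1-HIT  vc=[]
4: 0x79 (blk 7, set 1) → L1-HIT  vc=[]
5: 0x7a (blk 7, set 1) → L1-HIT  vc=[]
6: 0xf2 (blk 15, set 1) → MISS  vc=[7]
7: 0x7c (blk 7, set 1) → VC-HIT  vc=[15]
8: 0xf0 (blk 15, set 1) → VC-HIT  vc=[7]
9: 0xf5 (blk 15, set 1) → L1-HIT  vc=[7]
10: 0x35 (blk 3, set 1) → MISS  vc=[7, 15]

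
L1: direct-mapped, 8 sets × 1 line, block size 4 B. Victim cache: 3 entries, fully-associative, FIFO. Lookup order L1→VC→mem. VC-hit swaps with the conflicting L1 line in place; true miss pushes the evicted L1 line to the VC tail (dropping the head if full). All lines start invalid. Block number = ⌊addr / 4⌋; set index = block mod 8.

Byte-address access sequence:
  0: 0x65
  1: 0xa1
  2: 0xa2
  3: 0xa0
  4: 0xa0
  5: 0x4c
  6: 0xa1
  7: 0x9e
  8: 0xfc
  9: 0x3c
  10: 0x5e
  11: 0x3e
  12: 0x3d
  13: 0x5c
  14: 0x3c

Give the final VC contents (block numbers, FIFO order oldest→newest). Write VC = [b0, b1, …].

#0 0x65→b25/s1 MISS; vc=[]
#1 0xa1→b40/s0 MISS; vc=[]
#2 0xa2→b40/s0 L1-HIT; vc=[]
#3 0xa0→b40/s0 L1-HIT; vc=[]
#4 0xa0→b40/s0 L1-HIT; vc=[]
#5 0x4c→b19/s3 MISS; vc=[]
#6 0xa1→b40/s0 L1-HIT; vc=[]
#7 0x9e→b39/s7 MISS; vc=[]
#8 0xfc→b63/s7 MISS; vc=[39]
#9 0x3c→b15/s7 MISS; vc=[39,63]
#10 0x5e→b23/s7 MISS; vc=[39,63,15]
#11 0x3e→b15/s7 VC-HIT; vc=[39,63,23]
#12 0x3d→b15/s7 L1-HIT; vc=[39,63,23]
#13 0x5c→b23/s7 VC-HIT; vc=[39,63,15]
#14 0x3c→b15/s7 VC-HIT; vc=[39,63,23]

VC = [39, 63, 23]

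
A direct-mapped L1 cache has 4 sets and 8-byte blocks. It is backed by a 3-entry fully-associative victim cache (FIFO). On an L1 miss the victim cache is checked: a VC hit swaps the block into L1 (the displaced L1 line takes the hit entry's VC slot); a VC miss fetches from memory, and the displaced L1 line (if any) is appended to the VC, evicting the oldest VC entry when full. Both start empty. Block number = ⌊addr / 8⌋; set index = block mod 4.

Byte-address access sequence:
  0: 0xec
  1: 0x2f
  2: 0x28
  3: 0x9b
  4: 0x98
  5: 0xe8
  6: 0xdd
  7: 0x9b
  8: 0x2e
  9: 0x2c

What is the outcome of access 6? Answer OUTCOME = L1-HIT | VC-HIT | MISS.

OUTCOME = MISS

0: 0xec (blk 29, set 1) → MISS  vc=[]
1: 0x2f (blk 5, set 1) → MISS  vc=[29]
2: 0x28 (blk 5, set 1) → L1-HIT  vc=[29]
3: 0x9b (blk 19, set 3) → MISS  vc=[29]
4: 0x98 (blk 19, set 3) → L1-HIT  vc=[29]
5: 0xe8 (blk 29, set 1) → VC-HIT  vc=[5]
6: 0xdd (blk 27, set 3) → MISS  vc=[5, 19]
7: 0x9b (blk 19, set 3) → VC-HIT  vc=[5, 27]
8: 0x2e (blk 5, set 1) → VC-HIT  vc=[29, 27]
9: 0x2c (blk 5, set 1) → L1-HIT  vc=[29, 27]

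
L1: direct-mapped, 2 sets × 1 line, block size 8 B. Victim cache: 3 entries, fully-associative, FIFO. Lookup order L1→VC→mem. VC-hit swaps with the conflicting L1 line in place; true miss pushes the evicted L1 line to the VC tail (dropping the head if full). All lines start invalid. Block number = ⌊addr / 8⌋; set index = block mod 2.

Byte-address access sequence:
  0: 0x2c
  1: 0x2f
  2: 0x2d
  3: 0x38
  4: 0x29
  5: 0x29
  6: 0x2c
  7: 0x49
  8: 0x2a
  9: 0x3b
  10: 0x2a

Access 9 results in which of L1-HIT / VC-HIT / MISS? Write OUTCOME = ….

OUTCOME = VC-HIT

#0 0x2c→b5/s1 MISS; vc=[]
#1 0x2f→b5/s1 L1-HIT; vc=[]
#2 0x2d→b5/s1 L1-HIT; vc=[]
#3 0x38→b7/s1 MISS; vc=[5]
#4 0x29→b5/s1 VC-HIT; vc=[7]
#5 0x29→b5/s1 L1-HIT; vc=[7]
#6 0x2c→b5/s1 L1-HIT; vc=[7]
#7 0x49→b9/s1 MISS; vc=[7,5]
#8 0x2a→b5/s1 VC-HIT; vc=[7,9]
#9 0x3b→b7/s1 VC-HIT; vc=[5,9]
#10 0x2a→b5/s1 VC-HIT; vc=[7,9]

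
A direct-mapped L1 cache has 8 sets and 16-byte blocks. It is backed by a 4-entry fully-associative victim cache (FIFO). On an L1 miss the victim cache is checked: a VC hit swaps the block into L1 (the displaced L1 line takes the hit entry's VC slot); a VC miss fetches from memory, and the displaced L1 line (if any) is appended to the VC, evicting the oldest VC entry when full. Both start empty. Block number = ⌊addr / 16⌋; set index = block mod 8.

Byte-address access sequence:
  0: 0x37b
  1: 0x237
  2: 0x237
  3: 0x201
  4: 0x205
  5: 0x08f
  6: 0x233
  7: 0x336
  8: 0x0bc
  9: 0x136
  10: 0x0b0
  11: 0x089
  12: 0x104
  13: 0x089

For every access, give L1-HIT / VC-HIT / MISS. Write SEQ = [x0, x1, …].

#0 0x37b→b55/s7 MISS; vc=[]
#1 0x237→b35/s3 MISS; vc=[]
#2 0x237→b35/s3 L1-HIT; vc=[]
#3 0x201→b32/s0 MISS; vc=[]
#4 0x205→b32/s0 L1-HIT; vc=[]
#5 0x8f→b8/s0 MISS; vc=[32]
#6 0x233→b35/s3 L1-HIT; vc=[32]
#7 0x336→b51/s3 MISS; vc=[32,35]
#8 0xbc→b11/s3 MISS; vc=[32,35,51]
#9 0x136→b19/s3 MISS; vc=[32,35,51,11]
#10 0xb0→b11/s3 VC-HIT; vc=[32,35,51,19]
#11 0x89→b8/s0 L1-HIT; vc=[32,35,51,19]
#12 0x104→b16/s0 MISS; vc=[35,51,19,8]
#13 0x89→b8/s0 VC-HIT; vc=[35,51,19,16]

SEQ = [MISS, MISS, L1-HIT, MISS, L1-HIT, MISS, L1-HIT, MISS, MISS, MISS, VC-HIT, L1-HIT, MISS, VC-HIT]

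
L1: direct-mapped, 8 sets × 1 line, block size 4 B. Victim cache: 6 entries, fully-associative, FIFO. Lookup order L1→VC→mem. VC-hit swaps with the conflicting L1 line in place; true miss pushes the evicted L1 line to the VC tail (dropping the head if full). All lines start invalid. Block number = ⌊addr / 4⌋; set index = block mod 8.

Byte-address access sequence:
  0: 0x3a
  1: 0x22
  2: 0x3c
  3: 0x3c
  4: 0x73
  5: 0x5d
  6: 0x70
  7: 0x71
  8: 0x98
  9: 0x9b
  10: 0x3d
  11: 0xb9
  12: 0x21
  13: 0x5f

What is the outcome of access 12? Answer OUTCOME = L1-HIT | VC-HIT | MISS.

OUTCOME = L1-HIT

  [0] addr=0x3a blk=14 s=6: MISS | VC []
  [1] addr=0x22 blk=8 s=0: MISS | VC []
  [2] addr=0x3c blk=15 s=7: MISS | VC []
  [3] addr=0x3c blk=15 s=7: L1-HIT | VC []
  [4] addr=0x73 blk=28 s=4: MISS | VC []
  [5] addr=0x5d blk=23 s=7: MISS | VC [15]
  [6] addr=0x70 blk=28 s=4: L1-HIT | VC [15]
  [7] addr=0x71 blk=28 s=4: L1-HIT | VC [15]
  [8] addr=0x98 blk=38 s=6: MISS | VC [15, 14]
  [9] addr=0x9b blk=38 s=6: L1-HIT | VC [15, 14]
  [10] addr=0x3d blk=15 s=7: VC-HIT | VC [23, 14]
  [11] addr=0xb9 blk=46 s=6: MISS | VC [23, 14, 38]
  [12] addr=0x21 blk=8 s=0: L1-HIT | VC [23, 14, 38]
  [13] addr=0x5f blk=23 s=7: VC-HIT | VC [15, 14, 38]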